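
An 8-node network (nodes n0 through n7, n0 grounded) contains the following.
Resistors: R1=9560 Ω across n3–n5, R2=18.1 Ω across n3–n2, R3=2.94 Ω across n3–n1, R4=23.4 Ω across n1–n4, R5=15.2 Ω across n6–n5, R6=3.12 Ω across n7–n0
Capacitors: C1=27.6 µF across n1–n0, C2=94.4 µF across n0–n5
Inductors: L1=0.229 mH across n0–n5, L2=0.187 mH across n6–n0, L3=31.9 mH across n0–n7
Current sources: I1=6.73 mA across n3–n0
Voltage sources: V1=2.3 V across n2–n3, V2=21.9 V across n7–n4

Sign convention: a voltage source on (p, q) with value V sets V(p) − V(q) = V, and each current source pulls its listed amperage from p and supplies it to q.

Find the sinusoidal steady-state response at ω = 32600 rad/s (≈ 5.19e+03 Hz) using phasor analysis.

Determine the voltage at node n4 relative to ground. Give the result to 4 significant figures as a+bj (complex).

-19.33+0.1155j V

Apply KCL at each of the 7 non-ground nodes and solve the resulting linear system.
Node n1: branches {C1, R3, R4} → V_1 = -0.03849+0.9237j
Node n2: branches {R2, V1} → V_2 = 2.242+0.9234j
Node n3: branches {R1, R2, R3, I1, V1} → V_3 = -0.05826+0.9234j
Node n4: branches {R4, V2} → V_4 = -19.33+0.1155j
Node n5: branches {R1, L1, C2, R5} → V_5 = 3.302e-05+2.728e-06j
Node n6: branches {L2, R5} → V_6 = 3.632e-06+1.178e-05j
Node n7: branches {L3, R6, V2} → V_7 = 2.572+0.1155j
Source currents: i(V1)=-0.1271+0.000j, i(V2)=-0.8244-0.03454j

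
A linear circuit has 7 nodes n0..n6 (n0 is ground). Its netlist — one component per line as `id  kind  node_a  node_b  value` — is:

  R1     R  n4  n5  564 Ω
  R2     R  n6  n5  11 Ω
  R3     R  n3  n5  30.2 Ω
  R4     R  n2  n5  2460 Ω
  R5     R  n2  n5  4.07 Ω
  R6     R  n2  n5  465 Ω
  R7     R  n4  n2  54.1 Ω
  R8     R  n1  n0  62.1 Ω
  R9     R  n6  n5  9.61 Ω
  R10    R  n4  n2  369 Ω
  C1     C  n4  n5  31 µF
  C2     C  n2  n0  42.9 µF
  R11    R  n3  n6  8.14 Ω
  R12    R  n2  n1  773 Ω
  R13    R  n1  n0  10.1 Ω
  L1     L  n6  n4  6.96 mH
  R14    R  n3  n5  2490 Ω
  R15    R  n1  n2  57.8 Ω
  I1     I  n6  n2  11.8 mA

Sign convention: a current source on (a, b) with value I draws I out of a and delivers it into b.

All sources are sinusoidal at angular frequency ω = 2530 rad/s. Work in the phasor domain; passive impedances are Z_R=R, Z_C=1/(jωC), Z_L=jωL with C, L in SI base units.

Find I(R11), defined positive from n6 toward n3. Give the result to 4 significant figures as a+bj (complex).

Apply KCL at each of the 6 non-ground nodes and solve the resulting linear system.
Node n1: branches {R8, R12, R13, R15} → V_1 = 0.000+0.000j
Node n2: branches {R4, R5, R6, R7, R10, C2, R12, R15, I1} → V_2 = 0.000+0.000j
Node n3: branches {R3, R11, R14} → V_3 = -0.07475-0.01961j
Node n4: branches {R1, R7, R10, C1, L1} → V_4 = -0.004860+0.04685j
Node n5: branches {R1, R2, R3, R4, R5, R6, R9, C1, R14} → V_5 = -0.04712-0.004000j
Node n6: branches {R2, R9, R11, L1, I1} → V_6 = -0.08229-0.02387j

-0.0009262-0.0005232j A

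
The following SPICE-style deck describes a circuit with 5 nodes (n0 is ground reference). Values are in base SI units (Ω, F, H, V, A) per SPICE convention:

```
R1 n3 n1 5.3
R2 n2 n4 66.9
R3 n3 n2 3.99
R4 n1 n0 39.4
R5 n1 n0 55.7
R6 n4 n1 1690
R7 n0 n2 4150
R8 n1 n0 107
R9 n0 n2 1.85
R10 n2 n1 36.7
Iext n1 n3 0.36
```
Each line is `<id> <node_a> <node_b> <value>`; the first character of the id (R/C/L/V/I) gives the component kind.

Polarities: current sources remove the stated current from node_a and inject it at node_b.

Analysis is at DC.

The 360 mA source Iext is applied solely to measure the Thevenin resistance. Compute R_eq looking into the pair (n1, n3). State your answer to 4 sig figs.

Apply KCL at each of the 4 non-ground nodes and solve the resulting linear system.
Node n1: branches {R1, R4, R5, R6, R8, R10, Iext} → V_1 = -1.020
Node n2: branches {R2, R3, R7, R9, R10} → V_2 = 0.09937
Node n3: branches {R1, R3, Iext} → V_3 = 0.4380
Node n4: branches {R2, R6} → V_4 = 0.05674

R_eq = 4.050 Ω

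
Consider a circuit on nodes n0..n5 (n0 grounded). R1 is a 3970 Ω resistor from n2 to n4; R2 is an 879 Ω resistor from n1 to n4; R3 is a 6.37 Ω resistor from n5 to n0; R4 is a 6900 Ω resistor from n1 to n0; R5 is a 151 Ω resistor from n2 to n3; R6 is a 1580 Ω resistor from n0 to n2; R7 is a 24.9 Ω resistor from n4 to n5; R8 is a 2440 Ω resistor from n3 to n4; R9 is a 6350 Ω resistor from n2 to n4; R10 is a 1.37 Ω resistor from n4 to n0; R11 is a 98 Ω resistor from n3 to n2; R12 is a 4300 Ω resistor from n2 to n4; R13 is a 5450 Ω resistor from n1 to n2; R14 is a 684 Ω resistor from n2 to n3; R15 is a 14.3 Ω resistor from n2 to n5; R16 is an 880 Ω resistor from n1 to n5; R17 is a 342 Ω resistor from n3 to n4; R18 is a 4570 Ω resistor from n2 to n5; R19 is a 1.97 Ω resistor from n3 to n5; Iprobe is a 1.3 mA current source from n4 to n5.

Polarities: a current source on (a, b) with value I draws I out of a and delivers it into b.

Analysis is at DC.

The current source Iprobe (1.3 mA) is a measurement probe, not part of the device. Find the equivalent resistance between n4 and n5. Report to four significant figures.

Element admittances at DC:
  Y(R1) = 0.0002519 S between n2,n4
  Y(R2) = 0.001138 S between n1,n4
  Y(R3) = 0.1570 S between n5,n0
  Y(R4) = 0.0001449 S between n1,n0
  Y(R5) = 0.006623 S between n2,n3
  Y(R6) = 0.0006329 S between n0,n2
  Y(R7) = 0.04016 S between n4,n5
  Y(R8) = 0.0004098 S between n3,n4
  Y(R9) = 0.0001575 S between n2,n4
  Y(R10) = 0.7299 S between n4,n0
  Y(R11) = 0.01020 S between n3,n2
  Y(R12) = 0.0002326 S between n2,n4
  Y(R13) = 0.0001835 S between n1,n2
  Y(R14) = 0.001462 S between n2,n3
  Y(R15) = 0.06993 S between n2,n5
  Y(R16) = 0.001136 S between n1,n5
  Y(R17) = 0.002924 S between n3,n4
  Y(R18) = 0.0002188 S between n2,n5
  Y(R19) = 0.5076 S between n3,n5
  Iprobe: injects 0.0013 A into n5 (from n4)
Assemble and solve the 5×5 MNA system:
  V(n1)=0.002523  V(n2)=0.006018  V(n3)=0.006081  V(n4)=-0.001324  V(n5)=0.006132

R_eq = 5.736 Ω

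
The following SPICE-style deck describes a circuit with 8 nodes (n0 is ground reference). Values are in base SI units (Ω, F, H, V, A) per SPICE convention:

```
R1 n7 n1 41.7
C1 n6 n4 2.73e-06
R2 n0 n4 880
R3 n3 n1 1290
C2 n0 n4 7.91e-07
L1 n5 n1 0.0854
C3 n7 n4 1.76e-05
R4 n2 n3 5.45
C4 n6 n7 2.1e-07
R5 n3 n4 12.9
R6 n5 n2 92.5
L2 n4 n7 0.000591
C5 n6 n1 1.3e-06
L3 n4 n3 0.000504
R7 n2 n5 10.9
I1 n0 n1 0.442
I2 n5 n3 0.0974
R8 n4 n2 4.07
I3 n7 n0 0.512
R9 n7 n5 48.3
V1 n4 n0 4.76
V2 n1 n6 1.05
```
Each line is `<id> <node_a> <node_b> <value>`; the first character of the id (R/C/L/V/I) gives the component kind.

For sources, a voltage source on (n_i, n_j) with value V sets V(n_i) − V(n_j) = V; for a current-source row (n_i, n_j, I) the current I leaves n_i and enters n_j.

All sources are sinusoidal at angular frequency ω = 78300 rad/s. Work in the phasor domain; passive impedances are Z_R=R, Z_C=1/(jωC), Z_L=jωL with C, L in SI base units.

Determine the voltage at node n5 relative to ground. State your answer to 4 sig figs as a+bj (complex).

Element admittances at ω=78300 rad/s:
  Y(R1) = 0.02398+0.000j S between n7,n1
  Y(C1) = 0.000+0.2138j S between n6,n4
  Y(R2) = 0.001136+0.000j S between n0,n4
  Y(R3) = 0.0007752+0.000j S between n3,n1
  Y(C2) = 0.000+0.06194j S between n0,n4
  Y(L1) = 0.000-0.0001495j S between n5,n1
  Y(C3) = 0.000+1.378j S between n7,n4
  Y(R4) = 0.1835+0.000j S between n2,n3
  Y(C4) = 0.000+0.01644j S between n6,n7
  Y(R5) = 0.07752+0.000j S between n3,n4
  Y(R6) = 0.01081+0.000j S between n5,n2
  Y(L2) = 0.000-0.02161j S between n4,n7
  Y(C5) = 0.000+0.1018j S between n6,n1
  Y(L3) = 0.000-0.02534j S between n4,n3
  Y(R7) = 0.09174+0.000j S between n2,n5
  I1: injects 0.442 A into n1 (from n0)
  I2: injects 0.0974 A into n3 (from n5)
  Y(R8) = 0.2457+0.000j S between n4,n2
  I3: injects 0.512 A into n0 (from n7)
  Y(R9) = 0.02070+0.000j S between n7,n5
  V1: constraint V(n4)−V(n0) = 4.76
  V2: constraint V(n1)−V(n6) = 1.05
Assemble and solve the 9×9 MNA system:
  V(n1)=6.033-1.757j  V(n2)=4.716+0.03367j  V(n3)=5.100+0.05134j  V(n4)=4.760+0.000j  V(n5)=3.925+0.08274j  V(n6)=4.983-1.757j  V(n7)=4.722+0.3410j
  i(V1)=-0.07541-0.2948j  i(V2)=0.4101-0.05485j

3.925+0.08274j V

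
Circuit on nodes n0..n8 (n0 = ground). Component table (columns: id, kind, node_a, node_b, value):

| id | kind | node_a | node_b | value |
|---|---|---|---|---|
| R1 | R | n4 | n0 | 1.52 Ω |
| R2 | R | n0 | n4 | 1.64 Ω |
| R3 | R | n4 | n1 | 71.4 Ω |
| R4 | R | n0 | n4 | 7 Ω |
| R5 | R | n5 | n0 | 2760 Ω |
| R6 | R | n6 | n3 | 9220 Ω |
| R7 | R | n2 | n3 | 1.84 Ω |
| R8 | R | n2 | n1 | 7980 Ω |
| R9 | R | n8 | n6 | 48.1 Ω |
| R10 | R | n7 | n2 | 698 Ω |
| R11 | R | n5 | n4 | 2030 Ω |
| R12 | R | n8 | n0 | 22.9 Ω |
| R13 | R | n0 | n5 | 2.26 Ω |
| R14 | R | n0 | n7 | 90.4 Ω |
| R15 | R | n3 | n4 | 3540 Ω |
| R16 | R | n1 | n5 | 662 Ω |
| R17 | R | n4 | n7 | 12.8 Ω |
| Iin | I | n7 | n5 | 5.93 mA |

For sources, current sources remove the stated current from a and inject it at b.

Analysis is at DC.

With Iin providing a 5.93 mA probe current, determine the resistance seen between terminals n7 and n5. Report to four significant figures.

R_eq = 13.95 Ω

Element admittances at DC:
  Y(R1) = 0.6579 S between n4,n0
  Y(R2) = 0.6098 S between n0,n4
  Y(R3) = 0.01401 S between n4,n1
  Y(R4) = 0.1429 S between n0,n4
  Y(R5) = 0.0003623 S between n5,n0
  Y(R6) = 0.0001085 S between n6,n3
  Y(R7) = 0.5435 S between n2,n3
  Y(R8) = 0.0001253 S between n2,n1
  Y(R9) = 0.02079 S between n8,n6
  Y(R10) = 0.001433 S between n7,n2
  Y(R11) = 0.0004926 S between n5,n4
  Y(R12) = 0.04367 S between n8,n0
  Y(R13) = 0.4425 S between n0,n5
  Y(R14) = 0.01106 S between n0,n7
  Y(R15) = 0.0002825 S between n3,n4
  Y(R16) = 0.001511 S between n1,n5
  Y(R17) = 0.07812 S between n4,n7
  Iin: injects 0.00593 A into n5 (from n7)
Assemble and solve the 8×8 MNA system:
  V(n1)=-0.002381  V(n2)=-0.05172  V(n3)=-0.05168  V(n4)=-0.003633  V(n5)=0.01332  V(n6)=-0.0003949  V(n7)=-0.06939  V(n8)=-0.0001274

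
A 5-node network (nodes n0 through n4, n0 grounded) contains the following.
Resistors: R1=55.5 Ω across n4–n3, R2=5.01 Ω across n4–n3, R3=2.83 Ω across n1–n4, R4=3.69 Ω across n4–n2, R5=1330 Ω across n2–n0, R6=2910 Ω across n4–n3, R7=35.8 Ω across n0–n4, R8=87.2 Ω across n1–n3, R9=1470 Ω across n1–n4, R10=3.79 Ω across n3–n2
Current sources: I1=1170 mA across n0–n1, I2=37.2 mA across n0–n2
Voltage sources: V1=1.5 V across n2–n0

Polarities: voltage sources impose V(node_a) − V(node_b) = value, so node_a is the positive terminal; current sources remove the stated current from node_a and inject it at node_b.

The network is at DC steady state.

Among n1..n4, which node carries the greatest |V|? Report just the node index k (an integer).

Element admittances at DC:
  Y(R1) = 0.01802 S between n4,n3
  Y(R2) = 0.1996 S between n4,n3
  Y(R3) = 0.3534 S between n1,n4
  Y(R4) = 0.2710 S between n4,n2
  Y(R5) = 0.0007519 S between n2,n0
  I1: injects 1.17 A into n1 (from n0)
  Y(R6) = 0.0003436 S between n4,n3
  Y(R7) = 0.02793 S between n0,n4
  Y(R8) = 0.01147 S between n1,n3
  Y(R9) = 0.0006803 S between n1,n4
  Y(R10) = 0.2639 S between n3,n2
  I2: injects 0.0372 A into n2 (from n0)
  V1: constraint V(n2)−V(n0) = 1.5
Assemble and solve the 5×5 MNA system:
  V(n1)=7.289  V(n2)=1.500  V(n3)=2.796  V(n4)=4.129
  i(V1)=1.091

1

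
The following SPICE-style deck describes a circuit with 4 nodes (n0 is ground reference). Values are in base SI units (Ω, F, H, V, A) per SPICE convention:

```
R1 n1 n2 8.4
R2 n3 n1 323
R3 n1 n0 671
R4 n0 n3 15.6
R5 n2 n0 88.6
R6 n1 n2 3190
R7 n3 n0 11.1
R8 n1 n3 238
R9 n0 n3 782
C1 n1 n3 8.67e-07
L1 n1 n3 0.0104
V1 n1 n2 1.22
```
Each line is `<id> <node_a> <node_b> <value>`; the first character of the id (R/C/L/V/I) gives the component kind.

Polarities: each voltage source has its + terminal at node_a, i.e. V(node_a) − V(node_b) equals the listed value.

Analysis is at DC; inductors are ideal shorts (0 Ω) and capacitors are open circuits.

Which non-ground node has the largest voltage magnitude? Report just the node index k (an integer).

2

MNA unknowns: 3 node voltages V₁..V_3 plus 2 source currents (L1, V1)
R1: Y=0.1190 on G[1,2]
R2: Y=0.003096 on G[3,1]
R3: Y=0.001490 on G[1,0]
R4: Y=0.06410 on G[0,3]
R5: Y=0.01129 on G[2,0]
R6: Y=0.0003135 on G[1,2]
R7: Y=0.09009 on G[3,0]
R8: Y=0.004202 on G[1,3]
R9: Y=0.001279 on G[0,3]
C1: Y=0.000 on G[1,3]
L1: row V1−V3=0, i_L1 at 1,3
V1: row V1−V2=1.22, i_V1 at 1,2
solve → V1=0.08184, V2=-1.138, V3=0.08184
aux → i_L1=0.01272, i_V1=-0.1585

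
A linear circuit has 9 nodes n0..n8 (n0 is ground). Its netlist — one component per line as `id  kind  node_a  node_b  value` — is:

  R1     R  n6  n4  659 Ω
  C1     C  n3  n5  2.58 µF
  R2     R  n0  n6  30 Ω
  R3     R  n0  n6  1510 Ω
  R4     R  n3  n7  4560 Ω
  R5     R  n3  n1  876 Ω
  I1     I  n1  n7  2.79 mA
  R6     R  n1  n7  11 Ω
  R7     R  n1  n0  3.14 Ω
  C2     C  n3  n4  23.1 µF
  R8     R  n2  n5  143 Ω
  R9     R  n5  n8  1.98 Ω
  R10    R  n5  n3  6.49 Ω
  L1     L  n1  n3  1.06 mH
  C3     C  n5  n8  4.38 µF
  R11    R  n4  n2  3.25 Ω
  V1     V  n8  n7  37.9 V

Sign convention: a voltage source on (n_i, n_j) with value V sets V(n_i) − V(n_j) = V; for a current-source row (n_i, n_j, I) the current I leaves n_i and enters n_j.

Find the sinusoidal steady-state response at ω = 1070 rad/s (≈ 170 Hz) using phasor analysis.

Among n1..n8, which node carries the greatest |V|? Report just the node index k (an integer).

Apply KCL at each of the 8 non-ground nodes and solve the resulting linear system.
Node n1: branches {R5, I1, R6, R7, L1} → V_1 = -0.003540+0.004237j
Node n2: branches {R8, R11} → V_2 = 1.034-0.8797j
Node n3: branches {C1, R4, R5, C2, R10, L1} → V_3 = 0.1072+2.235j
Node n4: branches {R1, C2, R11} → V_4 = 0.7762-0.9290j
Node n5: branches {C1, R8, R9, R10, C3} → V_5 = 12.38+1.292j
Node n6: branches {R1, R2, R3} → V_6 = 0.03317-0.03970j
Node n7: branches {R4, I1, R6, V1} → V_7 = -21.62+1.065j
Node n8: branches {R9, C3, V1} → V_8 = 16.28+1.065j
Source currents: i(V1)=-1.973+0.09620j

7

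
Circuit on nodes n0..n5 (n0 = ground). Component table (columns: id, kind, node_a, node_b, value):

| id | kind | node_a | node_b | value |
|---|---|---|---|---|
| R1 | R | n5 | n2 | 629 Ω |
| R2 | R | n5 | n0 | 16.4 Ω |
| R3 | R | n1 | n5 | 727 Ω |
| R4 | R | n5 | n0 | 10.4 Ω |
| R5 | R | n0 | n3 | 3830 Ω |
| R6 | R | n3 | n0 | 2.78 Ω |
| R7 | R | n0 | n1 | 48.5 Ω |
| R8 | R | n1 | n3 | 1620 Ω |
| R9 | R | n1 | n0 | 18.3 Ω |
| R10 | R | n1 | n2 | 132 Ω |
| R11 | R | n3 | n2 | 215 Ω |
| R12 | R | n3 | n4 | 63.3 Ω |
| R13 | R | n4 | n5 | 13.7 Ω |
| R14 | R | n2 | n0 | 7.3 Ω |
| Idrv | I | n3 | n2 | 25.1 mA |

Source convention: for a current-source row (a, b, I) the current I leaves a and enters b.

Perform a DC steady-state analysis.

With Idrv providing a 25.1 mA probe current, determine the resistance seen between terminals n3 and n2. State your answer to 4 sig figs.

R_eq = 9.146 Ω

Apply KCL at each of the 5 non-ground nodes and solve the resulting linear system.
Node n1: branches {R3, R7, R8, R9, R10} → V_1 = 0.01423
Node n2: branches {R1, R10, R11, R14, Idrv} → V_2 = 0.1651
Node n3: branches {R5, R6, R8, R11, R12, Idrv} → V_3 = -0.06442
Node n4: branches {R12, R13} → V_4 = -0.01410
Node n5: branches {R1, R2, R3, R4, R13} → V_5 = -0.003204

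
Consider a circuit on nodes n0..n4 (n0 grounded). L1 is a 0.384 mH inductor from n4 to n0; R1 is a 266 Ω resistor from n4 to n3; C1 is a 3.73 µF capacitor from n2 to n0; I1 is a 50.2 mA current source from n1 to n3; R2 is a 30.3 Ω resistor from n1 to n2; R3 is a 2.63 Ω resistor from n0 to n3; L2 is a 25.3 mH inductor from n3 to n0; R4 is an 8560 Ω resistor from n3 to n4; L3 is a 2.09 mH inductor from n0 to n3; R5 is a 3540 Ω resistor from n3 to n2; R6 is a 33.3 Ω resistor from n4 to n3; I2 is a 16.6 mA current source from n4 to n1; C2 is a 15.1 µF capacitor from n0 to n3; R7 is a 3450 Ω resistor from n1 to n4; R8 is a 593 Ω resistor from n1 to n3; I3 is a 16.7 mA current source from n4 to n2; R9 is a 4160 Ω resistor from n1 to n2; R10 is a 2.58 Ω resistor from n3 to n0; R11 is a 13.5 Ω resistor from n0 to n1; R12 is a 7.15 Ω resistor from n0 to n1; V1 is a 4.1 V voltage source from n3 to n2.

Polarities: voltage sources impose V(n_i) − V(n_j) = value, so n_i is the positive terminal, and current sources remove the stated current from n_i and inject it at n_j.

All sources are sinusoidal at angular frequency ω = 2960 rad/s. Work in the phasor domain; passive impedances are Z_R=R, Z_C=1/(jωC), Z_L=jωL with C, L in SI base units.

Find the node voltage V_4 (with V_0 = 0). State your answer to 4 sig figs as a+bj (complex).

Apply KCL at each of the 4 non-ground nodes and solve the resulting linear system.
Node n1: branches {I1, R2, I2, R7, R8, R9, R11, R12} → V_1 = -0.6534+0.01152j
Node n2: branches {C1, R2, R5, I3, R9, V1} → V_2 = -3.896+0.08240j
Node n3: branches {R1, I1, R3, L2, R4, L3, R5, R6, C2, R8, R10, V1} → V_3 = 0.2037+0.08240j
Node n4: branches {L1, R1, R4, R6, I2, R7, I3} → V_4 = -0.004347-0.03005j
Source currents: i(V1)=-0.1266-0.04066j

-0.004347-0.03005j V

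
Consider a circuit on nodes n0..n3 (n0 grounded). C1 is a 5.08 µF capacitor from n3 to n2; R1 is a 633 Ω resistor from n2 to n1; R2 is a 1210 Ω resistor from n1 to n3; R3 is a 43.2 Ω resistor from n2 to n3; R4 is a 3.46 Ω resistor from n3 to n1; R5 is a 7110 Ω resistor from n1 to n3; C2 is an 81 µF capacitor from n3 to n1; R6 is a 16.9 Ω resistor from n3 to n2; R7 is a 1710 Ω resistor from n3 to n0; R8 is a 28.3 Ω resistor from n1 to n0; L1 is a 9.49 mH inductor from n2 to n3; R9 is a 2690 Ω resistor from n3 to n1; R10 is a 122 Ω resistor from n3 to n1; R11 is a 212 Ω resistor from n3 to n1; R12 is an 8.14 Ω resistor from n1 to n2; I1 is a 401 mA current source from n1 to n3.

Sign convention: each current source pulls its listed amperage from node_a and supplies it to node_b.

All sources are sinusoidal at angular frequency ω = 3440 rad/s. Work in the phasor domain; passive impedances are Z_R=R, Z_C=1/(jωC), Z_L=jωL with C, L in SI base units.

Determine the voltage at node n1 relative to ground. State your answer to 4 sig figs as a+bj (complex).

MNA unknowns: 3 node voltages V₁..V_3
C1: Y=0.000+0.01748j on G[3,2]
R1: Y=0.001580+0.000j on G[2,1]
R2: Y=0.0008264+0.000j on G[1,3]
R3: Y=0.02315+0.000j on G[2,3]
R4: Y=0.2890+0.000j on G[3,1]
R5: Y=0.0001406+0.000j on G[1,3]
C2: Y=0.000+0.2786j on G[3,1]
R6: Y=0.05917+0.000j on G[3,2]
R7: Y=0.0005848+0.000j on G[3,0]
R8: Y=0.03534+0.000j on G[1,0]
L1: Y=0.000-0.03063j on G[2,3]
R9: Y=0.0003717+0.000j on G[3,1]
R10: Y=0.008197+0.000j on G[3,1]
R11: Y=0.004717+0.000j on G[3,1]
R12: Y=0.1229+0.000j on G[1,2]
I1: z[1]−=0.401, z[3]+=0.401
solve → V1=-0.01154+0.008935j, V2=0.2514-0.2380j, V3=0.6972-0.5399j

-0.01154+0.008935j V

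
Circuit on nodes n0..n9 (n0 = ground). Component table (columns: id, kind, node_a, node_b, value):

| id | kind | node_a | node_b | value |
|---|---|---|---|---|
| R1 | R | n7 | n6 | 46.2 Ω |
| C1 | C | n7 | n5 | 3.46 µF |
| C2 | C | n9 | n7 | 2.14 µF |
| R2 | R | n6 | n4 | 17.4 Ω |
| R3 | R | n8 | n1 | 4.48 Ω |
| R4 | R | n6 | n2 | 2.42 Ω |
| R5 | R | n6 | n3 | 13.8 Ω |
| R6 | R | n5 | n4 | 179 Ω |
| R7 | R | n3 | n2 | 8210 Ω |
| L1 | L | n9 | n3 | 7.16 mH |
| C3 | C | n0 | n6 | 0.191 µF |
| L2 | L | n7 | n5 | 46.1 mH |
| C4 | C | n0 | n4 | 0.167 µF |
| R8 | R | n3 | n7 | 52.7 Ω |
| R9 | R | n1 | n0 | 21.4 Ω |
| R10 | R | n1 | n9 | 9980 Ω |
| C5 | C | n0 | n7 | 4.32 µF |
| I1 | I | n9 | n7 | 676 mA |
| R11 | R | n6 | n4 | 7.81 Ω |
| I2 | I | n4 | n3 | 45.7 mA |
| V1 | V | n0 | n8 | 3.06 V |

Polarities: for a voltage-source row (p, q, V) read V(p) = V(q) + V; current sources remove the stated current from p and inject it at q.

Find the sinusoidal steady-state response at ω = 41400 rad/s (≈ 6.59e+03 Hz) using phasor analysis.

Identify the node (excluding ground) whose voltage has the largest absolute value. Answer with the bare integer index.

Element admittances at ω=41400 rad/s:
  Y(R1) = 0.02165+0.000j S between n7,n6
  Y(C1) = 0.000+0.1432j S between n7,n5
  Y(C2) = 0.000+0.08860j S between n9,n7
  Y(R2) = 0.05747+0.000j S between n6,n4
  Y(R3) = 0.2232+0.000j S between n8,n1
  Y(R4) = 0.4132+0.000j S between n6,n2
  Y(R5) = 0.07246+0.000j S between n6,n3
  Y(R6) = 0.005587+0.000j S between n5,n4
  Y(R7) = 0.0001218+0.000j S between n3,n2
  Y(L1) = 0.000-0.003374j S between n9,n3
  Y(C3) = 0.000+0.007907j S between n0,n6
  Y(L2) = 0.000-0.0005240j S between n7,n5
  Y(C4) = 0.000+0.006914j S between n0,n4
  Y(R8) = 0.01898+0.000j S between n3,n7
  Y(R9) = 0.04673+0.000j S between n1,n0
  Y(R10) = 0.0001002+0.000j S between n1,n9
  Y(C5) = 0.000+0.1788j S between n0,n7
  I1: injects 0.676 A into n7 (from n9)
  Y(R11) = 0.1280+0.000j S between n6,n4
  I2: injects 0.0457 A into n3 (from n4)
  V1: constraint V(n0)−V(n8) = 3.06
Assemble and solve the 10×10 MNA system:
  V(n1)=-2.529+0.002944j  V(n2)=0.2915+0.007885j  V(n3)=1.017+0.04642j  V(n4)=0.04325+0.006032j  V(n5)=-0.01869-0.001628j  V(n6)=0.2912+0.007874j  V(n7)=-0.01899+0.0007970j  V(n8)=-3.060+0.000j  V(n9)=-0.06931+7.934j
  i(V1)=-0.1184-0.0006571j

9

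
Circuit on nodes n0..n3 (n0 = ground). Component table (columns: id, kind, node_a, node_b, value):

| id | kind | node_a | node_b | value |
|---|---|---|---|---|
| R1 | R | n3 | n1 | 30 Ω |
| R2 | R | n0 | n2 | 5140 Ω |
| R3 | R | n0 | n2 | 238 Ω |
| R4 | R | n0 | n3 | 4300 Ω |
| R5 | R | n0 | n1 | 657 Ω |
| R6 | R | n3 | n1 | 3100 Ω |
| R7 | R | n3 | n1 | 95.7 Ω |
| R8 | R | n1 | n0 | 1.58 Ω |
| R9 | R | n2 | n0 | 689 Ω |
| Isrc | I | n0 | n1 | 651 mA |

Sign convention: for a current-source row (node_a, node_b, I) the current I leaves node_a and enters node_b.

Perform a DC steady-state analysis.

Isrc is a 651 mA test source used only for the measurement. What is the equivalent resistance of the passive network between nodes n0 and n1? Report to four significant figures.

R_eq = 1.576 Ω

Apply KCL at each of the 3 non-ground nodes and solve the resulting linear system.
Node n1: branches {R1, R5, R6, R7, R8, Isrc} → V_1 = 1.026
Node n2: branches {R2, R3, R9} → V_2 = 0.000
Node n3: branches {R1, R4, R6, R7} → V_3 = 1.020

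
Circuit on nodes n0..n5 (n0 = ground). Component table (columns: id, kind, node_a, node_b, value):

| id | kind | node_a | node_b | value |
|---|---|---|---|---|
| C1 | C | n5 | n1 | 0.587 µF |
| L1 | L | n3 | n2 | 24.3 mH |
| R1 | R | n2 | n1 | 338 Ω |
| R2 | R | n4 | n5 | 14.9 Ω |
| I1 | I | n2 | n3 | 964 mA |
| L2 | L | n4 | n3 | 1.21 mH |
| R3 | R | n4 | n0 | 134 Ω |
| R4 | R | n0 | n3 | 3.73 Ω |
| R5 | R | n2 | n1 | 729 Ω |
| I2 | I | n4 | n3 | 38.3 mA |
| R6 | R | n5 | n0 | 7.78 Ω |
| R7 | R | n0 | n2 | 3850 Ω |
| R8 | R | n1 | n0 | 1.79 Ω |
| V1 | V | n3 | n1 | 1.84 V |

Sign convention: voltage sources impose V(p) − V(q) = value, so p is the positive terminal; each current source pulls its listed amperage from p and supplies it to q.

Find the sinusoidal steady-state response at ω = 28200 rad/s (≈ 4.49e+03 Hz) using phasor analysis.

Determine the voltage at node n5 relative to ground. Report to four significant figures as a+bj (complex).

-0.1121-0.3504j V

Apply KCL at each of the 5 non-ground nodes and solve the resulting linear system.
Node n1: branches {C1, R1, R5, R8, V1} → V_1 = -0.5172+0.08199j
Node n2: branches {L1, R1, I1, R5, R7} → V_2 = -191.1-61.09j
Node n3: branches {L1, I1, L2, R4, I2, V1} → V_3 = 1.323+0.08199j
Node n4: branches {R2, L2, R3, I2} → V_4 = -0.2200-0.9216j
Node n5: branches {C1, R2, R6} → V_5 = -0.1121-0.3504j
Source currents: i(V1)=0.5290+0.3040j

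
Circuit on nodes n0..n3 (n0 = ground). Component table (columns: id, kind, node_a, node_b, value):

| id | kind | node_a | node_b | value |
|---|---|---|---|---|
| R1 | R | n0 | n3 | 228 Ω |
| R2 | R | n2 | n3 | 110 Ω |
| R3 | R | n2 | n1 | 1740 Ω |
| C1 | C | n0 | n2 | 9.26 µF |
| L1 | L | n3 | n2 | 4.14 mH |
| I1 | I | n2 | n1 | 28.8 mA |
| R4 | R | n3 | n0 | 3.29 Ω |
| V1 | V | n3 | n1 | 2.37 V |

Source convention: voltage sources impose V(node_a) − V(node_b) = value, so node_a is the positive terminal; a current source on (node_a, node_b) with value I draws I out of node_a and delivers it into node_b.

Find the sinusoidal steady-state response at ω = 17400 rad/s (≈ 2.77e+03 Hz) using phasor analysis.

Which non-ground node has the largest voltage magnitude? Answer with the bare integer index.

Element admittances at ω=17400 rad/s:
  Y(R1) = 0.004386+0.000j S between n0,n3
  Y(R2) = 0.009091+0.000j S between n2,n3
  Y(R3) = 0.0005747+0.000j S between n2,n1
  Y(C1) = 0.000+0.1611j S between n0,n2
  Y(L1) = 0.000-0.01388j S between n3,n2
  I1: injects 0.0288 A into n1 (from n2)
  Y(R4) = 0.3040+0.000j S between n3,n0
  V1: constraint V(n3)−V(n1) = 2.37
Assemble and solve the 4×4 MNA system:
  V(n1)=-2.268+0.01136j  V(n2)=-0.02174+0.1956j  V(n3)=0.1022+0.01136j
  i(V1)=-0.03009-0.0001059j

1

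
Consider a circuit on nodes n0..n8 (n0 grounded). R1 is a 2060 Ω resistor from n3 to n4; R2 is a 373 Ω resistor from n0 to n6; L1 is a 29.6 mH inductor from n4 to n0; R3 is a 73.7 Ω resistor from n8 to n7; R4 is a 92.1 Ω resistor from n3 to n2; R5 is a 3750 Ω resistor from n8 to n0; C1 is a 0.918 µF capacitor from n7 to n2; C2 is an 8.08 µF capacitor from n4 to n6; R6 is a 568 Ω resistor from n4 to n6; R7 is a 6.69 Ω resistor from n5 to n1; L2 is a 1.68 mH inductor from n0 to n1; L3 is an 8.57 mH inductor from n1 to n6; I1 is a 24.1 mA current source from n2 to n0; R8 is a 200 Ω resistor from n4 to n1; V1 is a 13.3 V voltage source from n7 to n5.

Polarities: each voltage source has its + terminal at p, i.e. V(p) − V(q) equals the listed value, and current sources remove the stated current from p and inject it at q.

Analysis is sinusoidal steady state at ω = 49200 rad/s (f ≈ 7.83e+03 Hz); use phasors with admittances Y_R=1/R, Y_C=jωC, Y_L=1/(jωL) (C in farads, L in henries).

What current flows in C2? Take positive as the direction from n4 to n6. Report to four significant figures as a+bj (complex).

0.003325-0.004958j A

MNA unknowns: 8 node voltages V₁..V_8 plus 1 source current (V1)
R1: Y=0.0004854+0.000j on G[3,4]
R2: Y=0.002681+0.000j on G[0,6]
L1: Y=0.000-0.0006867j on G[4,0]
R3: Y=0.01357+0.000j on G[8,7]
R4: Y=0.01086+0.000j on G[3,2]
R5: Y=0.0002667+0.000j on G[8,0]
C1: Y=0.000+0.04517j on G[7,2]
C2: Y=0.000+0.3975j on G[4,6]
R6: Y=0.001761+0.000j on G[4,6]
R7: Y=0.1495+0.000j on G[5,1]
L2: Y=0.000-0.01210j on G[0,1]
L3: Y=0.000-0.002372j on G[1,6]
I1: z[2]−=0.0241, z[0]+=0.0241
R8: Y=0.005000+0.000j on G[4,1]
V1: row V7−V5=13.3, i_V1 at 7,5
solve → V1=-0.3451-2.270j, V2=12.74-1.603j, V3=12.20-1.589j, V4=0.3214-1.263j, V5=-0.5672-2.265j, V6=0.3339-1.254j, V7=12.73-2.265j, V8=12.49-2.221j
aux → i_V1=-0.03320+0.0007505j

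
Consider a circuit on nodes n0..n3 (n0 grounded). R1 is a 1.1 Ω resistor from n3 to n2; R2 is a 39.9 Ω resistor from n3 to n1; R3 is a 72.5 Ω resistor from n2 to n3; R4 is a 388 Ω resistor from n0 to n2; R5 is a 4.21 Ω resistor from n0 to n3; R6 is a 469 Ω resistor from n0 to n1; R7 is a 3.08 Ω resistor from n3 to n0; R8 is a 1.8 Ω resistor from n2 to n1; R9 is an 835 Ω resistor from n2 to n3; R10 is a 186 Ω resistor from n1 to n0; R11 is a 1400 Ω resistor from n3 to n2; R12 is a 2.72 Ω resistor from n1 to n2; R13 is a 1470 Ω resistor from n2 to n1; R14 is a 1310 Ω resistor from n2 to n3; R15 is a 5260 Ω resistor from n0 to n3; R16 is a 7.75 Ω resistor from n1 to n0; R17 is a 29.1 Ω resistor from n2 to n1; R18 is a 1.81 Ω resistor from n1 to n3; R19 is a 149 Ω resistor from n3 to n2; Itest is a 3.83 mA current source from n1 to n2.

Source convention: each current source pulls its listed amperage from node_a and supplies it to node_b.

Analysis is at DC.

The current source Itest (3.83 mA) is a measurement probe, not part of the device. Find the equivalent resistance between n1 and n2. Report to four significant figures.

R_eq = 0.7382 Ω

Apply KCL at each of the 3 non-ground nodes and solve the resulting linear system.
Node n1: branches {R2, R6, R8, R10, R12, R13, R16, R17, R18, Itest} → V_1 = -0.001317
Node n2: branches {R1, R3, R4, R8, R9, R11, R12, R13, R14, R17, R19, Itest} → V_2 = 0.001511
Node n3: branches {R1, R2, R3, R5, R7, R9, R11, R14, R15, R18, R19} → V_3 = 0.0003127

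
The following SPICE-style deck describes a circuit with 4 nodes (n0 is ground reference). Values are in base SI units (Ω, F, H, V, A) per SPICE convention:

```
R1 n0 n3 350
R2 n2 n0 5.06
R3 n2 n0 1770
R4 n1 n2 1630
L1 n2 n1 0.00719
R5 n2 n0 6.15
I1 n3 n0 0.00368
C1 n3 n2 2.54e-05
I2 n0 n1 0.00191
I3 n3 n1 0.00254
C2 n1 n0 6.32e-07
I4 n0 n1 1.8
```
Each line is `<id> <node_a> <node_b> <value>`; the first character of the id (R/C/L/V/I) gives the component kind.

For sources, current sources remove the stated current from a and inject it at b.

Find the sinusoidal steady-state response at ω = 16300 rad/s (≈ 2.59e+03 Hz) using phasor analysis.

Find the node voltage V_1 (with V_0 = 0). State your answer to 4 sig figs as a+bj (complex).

374.9-832.4j V

MNA unknowns: 3 node voltages V₁..V_3
R1: Y=0.002857+0.000j on G[0,3]
R2: Y=0.1976+0.000j on G[2,0]
R3: Y=0.0005650+0.000j on G[2,0]
R4: Y=0.0006135+0.000j on G[1,2]
L1: Y=0.000-0.008533j on G[2,1]
R5: Y=0.1626+0.000j on G[2,0]
I1: z[3]−=0.00368, z[0]+=0.00368
C1: Y=0.000+0.4140j on G[3,2]
I2: z[0]−=0.00191, z[1]+=0.00191
I3: z[3]−=0.00254, z[1]+=0.00254
C2: Y=0.000+0.01030j on G[1,0]
I4: z[0]−=1.8, z[1]+=1.8
solve → V1=374.9-832.4j, V2=-18.64-10.62j, V3=-18.56-10.73j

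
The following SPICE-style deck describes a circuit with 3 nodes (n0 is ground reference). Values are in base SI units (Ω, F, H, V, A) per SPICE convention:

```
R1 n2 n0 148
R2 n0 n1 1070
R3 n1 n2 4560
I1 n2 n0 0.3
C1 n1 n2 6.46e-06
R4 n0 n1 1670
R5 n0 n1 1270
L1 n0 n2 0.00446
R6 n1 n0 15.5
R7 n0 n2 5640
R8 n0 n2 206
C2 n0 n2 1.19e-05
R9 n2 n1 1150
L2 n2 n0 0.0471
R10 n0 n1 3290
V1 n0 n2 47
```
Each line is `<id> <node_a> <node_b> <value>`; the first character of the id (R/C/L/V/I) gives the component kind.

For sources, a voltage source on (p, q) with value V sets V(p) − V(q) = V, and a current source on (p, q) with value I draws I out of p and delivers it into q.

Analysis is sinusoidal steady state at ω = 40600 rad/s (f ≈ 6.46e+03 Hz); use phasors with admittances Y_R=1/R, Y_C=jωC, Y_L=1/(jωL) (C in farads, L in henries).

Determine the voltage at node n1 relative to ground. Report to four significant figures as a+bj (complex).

Element admittances at ω=40600 rad/s:
  Y(R1) = 0.006757+0.000j S between n2,n0
  Y(R2) = 0.0009346+0.000j S between n0,n1
  Y(R3) = 0.0002193+0.000j S between n1,n2
  I1: injects 0.3 A into n0 (from n2)
  Y(C1) = 0.000+0.2623j S between n1,n2
  Y(R4) = 0.0005988+0.000j S between n0,n1
  Y(R5) = 0.0007874+0.000j S between n0,n1
  Y(L1) = 0.000-0.005523j S between n0,n2
  Y(R6) = 0.06452+0.000j S between n1,n0
  Y(R7) = 0.0001773+0.000j S between n0,n2
  Y(R8) = 0.004854+0.000j S between n0,n2
  Y(C2) = 0.000+0.4831j S between n0,n2
  Y(R9) = 0.0008696+0.000j S between n2,n1
  Y(L2) = 0.000-0.0005229j S between n2,n0
  Y(R10) = 0.0003040+0.000j S between n0,n1
  V1: constraint V(n0)−V(n2) = 47
Assemble and solve the 3×3 MNA system:
  V(n1)=-44.07-11.27j  V(n2)=-47.00+0.000j
  i(V1)=-3.213-23.18j

-44.07-11.27j V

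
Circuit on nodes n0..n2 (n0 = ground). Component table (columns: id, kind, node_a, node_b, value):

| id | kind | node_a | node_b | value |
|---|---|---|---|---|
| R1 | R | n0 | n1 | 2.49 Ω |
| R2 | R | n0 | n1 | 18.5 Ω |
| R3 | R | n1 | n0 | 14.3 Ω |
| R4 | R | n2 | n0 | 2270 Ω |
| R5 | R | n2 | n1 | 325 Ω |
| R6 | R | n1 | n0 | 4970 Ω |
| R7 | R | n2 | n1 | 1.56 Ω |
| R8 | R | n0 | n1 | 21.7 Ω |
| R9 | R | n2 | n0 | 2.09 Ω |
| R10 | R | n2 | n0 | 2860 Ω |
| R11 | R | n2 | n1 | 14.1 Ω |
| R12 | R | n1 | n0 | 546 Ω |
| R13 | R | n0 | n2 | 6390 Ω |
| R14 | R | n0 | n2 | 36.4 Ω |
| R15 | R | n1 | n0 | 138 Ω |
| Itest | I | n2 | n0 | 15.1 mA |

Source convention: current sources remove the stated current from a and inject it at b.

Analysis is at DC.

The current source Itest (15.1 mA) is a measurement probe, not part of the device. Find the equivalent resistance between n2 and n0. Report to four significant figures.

R_eq = 1.209 Ω

MNA unknowns: 2 node voltages V₁..V_2
R1: Y=0.4016 on G[0,1]
R2: Y=0.05405 on G[0,1]
R3: Y=0.06993 on G[1,0]
R4: Y=0.0004405 on G[2,0]
R5: Y=0.003077 on G[2,1]
R6: Y=0.0002012 on G[1,0]
R7: Y=0.6410 on G[2,1]
R8: Y=0.04608 on G[0,1]
R9: Y=0.4785 on G[2,0]
R10: Y=0.0003497 on G[2,0]
R11: Y=0.07092 on G[2,1]
R12: Y=0.001832 on G[1,0]
R13: Y=0.0001565 on G[0,2]
R14: Y=0.02747 on G[0,2]
R15: Y=0.007246 on G[1,0]
Itest: z[2]−=0.0151, z[0]+=0.0151
solve → V1=-0.01007, V2=-0.01825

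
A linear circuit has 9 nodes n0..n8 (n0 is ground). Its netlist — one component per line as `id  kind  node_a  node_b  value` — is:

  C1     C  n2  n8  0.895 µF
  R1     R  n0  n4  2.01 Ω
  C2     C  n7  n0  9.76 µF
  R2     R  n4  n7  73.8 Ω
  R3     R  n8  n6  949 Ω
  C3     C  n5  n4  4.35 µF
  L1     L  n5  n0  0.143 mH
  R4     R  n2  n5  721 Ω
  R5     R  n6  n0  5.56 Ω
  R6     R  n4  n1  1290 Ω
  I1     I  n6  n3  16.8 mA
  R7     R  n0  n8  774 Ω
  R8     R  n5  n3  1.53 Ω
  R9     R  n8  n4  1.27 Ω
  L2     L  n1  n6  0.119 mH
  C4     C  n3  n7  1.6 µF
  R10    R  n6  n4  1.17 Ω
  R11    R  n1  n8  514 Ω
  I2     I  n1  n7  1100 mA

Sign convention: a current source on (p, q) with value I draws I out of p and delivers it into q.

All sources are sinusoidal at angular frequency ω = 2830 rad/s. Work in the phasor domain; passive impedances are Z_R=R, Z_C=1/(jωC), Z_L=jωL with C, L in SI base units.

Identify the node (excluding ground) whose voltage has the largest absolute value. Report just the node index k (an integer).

MNA unknowns: 8 node voltages V₁..V_8
C1: Y=0.000+0.002533j on G[2,8]
R1: Y=0.4975+0.000j on G[0,4]
C2: Y=0.000+0.02762j on G[7,0]
R2: Y=0.01355+0.000j on G[4,7]
R3: Y=0.001054+0.000j on G[8,6]
C3: Y=0.000+0.01231j on G[5,4]
L1: Y=0.000-2.471j on G[5,0]
R4: Y=0.001387+0.000j on G[2,5]
R5: Y=0.1799+0.000j on G[6,0]
R6: Y=0.0007752+0.000j on G[4,1]
I1: z[6]−=0.0168, z[3]+=0.0168
R7: Y=0.001292+0.000j on G[0,8]
R8: Y=0.6536+0.000j on G[5,3]
R9: Y=0.7874+0.000j on G[8,4]
L2: Y=0.000-2.969j on G[1,6]
C4: Y=0.000+0.004528j on G[3,7]
R10: Y=0.8547+0.000j on G[6,4]
R11: Y=0.001946+0.000j on G[1,8]
I2: z[1]−=1.1, z[7]+=1.1
solve → V1=-2.038-0.8358j, V2=-0.6354-0.9026j, V3=0.2104+0.1433j, V4=-1.164-0.5651j, V5=-0.01513+0.06242j, V6=-2.038-0.4662j, V7=11.89-28.70j, V8=-1.164-0.5630j

7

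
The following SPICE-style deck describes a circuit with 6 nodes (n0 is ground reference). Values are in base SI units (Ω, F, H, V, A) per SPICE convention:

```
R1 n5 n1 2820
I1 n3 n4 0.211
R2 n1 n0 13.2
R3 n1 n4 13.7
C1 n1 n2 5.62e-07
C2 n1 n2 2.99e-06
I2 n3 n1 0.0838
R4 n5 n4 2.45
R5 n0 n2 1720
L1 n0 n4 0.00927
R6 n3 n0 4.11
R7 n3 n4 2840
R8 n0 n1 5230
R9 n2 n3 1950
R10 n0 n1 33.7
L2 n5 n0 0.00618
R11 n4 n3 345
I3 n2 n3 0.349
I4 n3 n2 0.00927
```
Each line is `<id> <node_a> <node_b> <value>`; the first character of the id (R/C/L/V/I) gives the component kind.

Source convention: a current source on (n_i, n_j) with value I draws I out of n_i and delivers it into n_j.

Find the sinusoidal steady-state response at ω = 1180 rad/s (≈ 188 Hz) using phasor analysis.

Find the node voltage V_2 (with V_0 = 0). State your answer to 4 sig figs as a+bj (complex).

-20.81+75.31j V

Apply KCL at each of the 5 non-ground nodes and solve the resulting linear system.
Node n1: branches {R1, R2, R3, C1, C2, I2, R8, R10} → V_1 = -1.170-0.2924j
Node n2: branches {C1, C2, R5, R9, I3, I4} → V_2 = -20.81+75.31j
Node n3: branches {I1, I2, R6, R7, R9, R11, I3, I4} → V_3 = 0.1429+0.1617j
Node n4: branches {I1, R3, R4, L1, R7, R11} → V_4 = 0.3228+0.4087j
Node n5: branches {R1, R4, L2} → V_5 = 0.1658+0.4637j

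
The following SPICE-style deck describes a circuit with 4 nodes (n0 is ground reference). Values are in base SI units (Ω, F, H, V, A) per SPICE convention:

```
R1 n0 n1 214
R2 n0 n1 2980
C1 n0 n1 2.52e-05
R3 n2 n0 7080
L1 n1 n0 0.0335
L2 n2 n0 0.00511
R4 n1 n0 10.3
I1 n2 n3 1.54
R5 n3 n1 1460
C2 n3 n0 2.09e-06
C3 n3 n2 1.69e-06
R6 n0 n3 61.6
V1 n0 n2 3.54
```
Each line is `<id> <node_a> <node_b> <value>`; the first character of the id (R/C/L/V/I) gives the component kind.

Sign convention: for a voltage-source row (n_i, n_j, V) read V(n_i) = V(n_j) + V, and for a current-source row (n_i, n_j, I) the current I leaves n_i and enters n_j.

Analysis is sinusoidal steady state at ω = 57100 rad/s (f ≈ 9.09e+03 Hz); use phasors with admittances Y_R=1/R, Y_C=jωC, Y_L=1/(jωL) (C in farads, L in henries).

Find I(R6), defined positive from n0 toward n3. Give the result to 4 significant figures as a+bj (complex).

0.01651+0.1171j A

Apply KCL at each of the 3 non-ground nodes and solve the resulting linear system.
Node n1: branches {R1, R2, C1, L1, R4, R5} → V_1 = -0.003452+0.0002377j
Node n2: branches {R3, L2, I1, C3, V1} → V_2 = -3.540+0.000j
Node n3: branches {I1, R5, C2, C3, R6} → V_3 = -1.017-7.215j
Source currents: i(V1)=0.8433-0.2313j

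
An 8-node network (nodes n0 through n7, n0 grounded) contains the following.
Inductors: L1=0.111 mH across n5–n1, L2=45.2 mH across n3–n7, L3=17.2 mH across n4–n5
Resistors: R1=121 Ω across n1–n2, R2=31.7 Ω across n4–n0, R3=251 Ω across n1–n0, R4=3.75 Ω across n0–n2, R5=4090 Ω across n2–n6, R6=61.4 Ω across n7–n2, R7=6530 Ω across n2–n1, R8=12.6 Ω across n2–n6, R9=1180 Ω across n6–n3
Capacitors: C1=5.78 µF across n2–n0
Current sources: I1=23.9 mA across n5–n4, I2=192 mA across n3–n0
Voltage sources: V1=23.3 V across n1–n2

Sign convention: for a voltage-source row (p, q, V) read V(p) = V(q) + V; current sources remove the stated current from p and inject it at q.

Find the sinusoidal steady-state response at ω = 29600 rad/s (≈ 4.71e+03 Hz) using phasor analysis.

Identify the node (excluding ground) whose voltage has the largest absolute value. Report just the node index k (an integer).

3

Apply KCL at each of the 7 non-ground nodes and solve the resulting linear system.
Node n1: branches {L1, R1, R3, R7, V1} → V_1 = 22.55+0.6330j
Node n2: branches {R1, C1, R4, R5, R6, R7, R8, V1} → V_2 = -0.7542+0.6330j
Node n3: branches {L2, I2, R9} → V_3 = -127.9-108.0j
Node n4: branches {R2, I1, L3} → V_4 = 0.8749-1.341j
Node n5: branches {L1, I1, L3} → V_5 = 22.41+0.5423j
Node n6: branches {R5, R8, R9} → V_6 = -2.093-0.5114j
Node n7: branches {L2, R6} → V_7 = -5.997+6.227j
Source currents: i(V1)=-0.3136+0.03977j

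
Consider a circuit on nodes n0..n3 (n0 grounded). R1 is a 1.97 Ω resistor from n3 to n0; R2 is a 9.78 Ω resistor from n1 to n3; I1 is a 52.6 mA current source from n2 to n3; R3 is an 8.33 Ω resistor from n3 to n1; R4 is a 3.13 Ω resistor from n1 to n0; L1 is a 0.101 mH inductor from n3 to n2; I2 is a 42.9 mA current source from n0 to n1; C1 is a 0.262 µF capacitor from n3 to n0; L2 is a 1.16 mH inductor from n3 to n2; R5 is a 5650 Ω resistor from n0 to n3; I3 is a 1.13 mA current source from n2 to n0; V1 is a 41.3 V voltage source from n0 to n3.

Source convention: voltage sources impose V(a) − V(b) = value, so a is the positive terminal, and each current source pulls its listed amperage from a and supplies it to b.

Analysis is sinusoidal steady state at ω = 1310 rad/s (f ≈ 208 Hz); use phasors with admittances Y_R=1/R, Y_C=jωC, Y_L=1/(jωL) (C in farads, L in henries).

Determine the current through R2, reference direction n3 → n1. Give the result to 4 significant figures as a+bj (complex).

-2.498+0.000j A

MNA unknowns: 3 node voltages V₁..V_3 plus 1 source current (V1)
R1: Y=0.5076+0.000j on G[3,0]
R2: Y=0.1022+0.000j on G[1,3]
I1: z[2]−=0.0526, z[3]+=0.0526
R3: Y=0.1200+0.000j on G[3,1]
R4: Y=0.3195+0.000j on G[1,0]
L1: Y=0.000-7.558j on G[3,2]
I2: z[0]−=0.0429, z[1]+=0.0429
C1: Y=0.000+0.0003432j on G[3,0]
L2: Y=0.000-0.6581j on G[3,2]
R5: Y=0.0001770+0.000j on G[0,3]
I3: z[2]−=0.00113, z[0]+=0.00113
V1: row V0−V3=41.3, i_V1 at 0,3
solve → V1=-16.87+0.000j, V2=-41.30-0.006540j, V3=-41.30+0.000j
aux → i_V1=-26.40-0.01417j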